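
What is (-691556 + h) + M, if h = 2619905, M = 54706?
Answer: 1983055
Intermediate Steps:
(-691556 + h) + M = (-691556 + 2619905) + 54706 = 1928349 + 54706 = 1983055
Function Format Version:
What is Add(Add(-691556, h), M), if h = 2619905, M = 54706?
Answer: 1983055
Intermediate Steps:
Add(Add(-691556, h), M) = Add(Add(-691556, 2619905), 54706) = Add(1928349, 54706) = 1983055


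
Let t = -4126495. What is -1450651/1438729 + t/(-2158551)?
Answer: 2805603858154/3105569921679 ≈ 0.90341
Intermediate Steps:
-1450651/1438729 + t/(-2158551) = -1450651/1438729 - 4126495/(-2158551) = -1450651*1/1438729 - 4126495*(-1/2158551) = -1450651/1438729 + 4126495/2158551 = 2805603858154/3105569921679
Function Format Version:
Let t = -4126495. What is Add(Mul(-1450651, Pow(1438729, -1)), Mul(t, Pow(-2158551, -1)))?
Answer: Rational(2805603858154, 3105569921679) ≈ 0.90341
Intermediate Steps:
Add(Mul(-1450651, Pow(1438729, -1)), Mul(t, Pow(-2158551, -1))) = Add(Mul(-1450651, Pow(1438729, -1)), Mul(-4126495, Pow(-2158551, -1))) = Add(Mul(-1450651, Rational(1, 1438729)), Mul(-4126495, Rational(-1, 2158551))) = Add(Rational(-1450651, 1438729), Rational(4126495, 2158551)) = Rational(2805603858154, 3105569921679)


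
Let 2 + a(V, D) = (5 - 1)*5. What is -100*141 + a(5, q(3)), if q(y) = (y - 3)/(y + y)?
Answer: -14082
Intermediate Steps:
q(y) = (-3 + y)/(2*y) (q(y) = (-3 + y)/((2*y)) = (-3 + y)*(1/(2*y)) = (-3 + y)/(2*y))
a(V, D) = 18 (a(V, D) = -2 + (5 - 1)*5 = -2 + 4*5 = -2 + 20 = 18)
-100*141 + a(5, q(3)) = -100*141 + 18 = -14100 + 18 = -14082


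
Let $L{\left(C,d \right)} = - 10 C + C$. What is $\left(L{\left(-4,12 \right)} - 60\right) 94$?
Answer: $-2256$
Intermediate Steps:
$L{\left(C,d \right)} = - 9 C$
$\left(L{\left(-4,12 \right)} - 60\right) 94 = \left(\left(-9\right) \left(-4\right) - 60\right) 94 = \left(36 - 60\right) 94 = \left(-24\right) 94 = -2256$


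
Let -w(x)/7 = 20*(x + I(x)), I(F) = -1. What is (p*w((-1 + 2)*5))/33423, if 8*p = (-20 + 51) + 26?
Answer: -1330/11141 ≈ -0.11938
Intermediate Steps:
p = 57/8 (p = ((-20 + 51) + 26)/8 = (31 + 26)/8 = (⅛)*57 = 57/8 ≈ 7.1250)
w(x) = 140 - 140*x (w(x) = -140*(x - 1) = -140*(-1 + x) = -7*(-20 + 20*x) = 140 - 140*x)
(p*w((-1 + 2)*5))/33423 = (57*(140 - 140*(-1 + 2)*5)/8)/33423 = (57*(140 - 140*5)/8)*(1/33423) = (57*(140 - 700)/8)*(1/33423) = ((57/8)*(-560))*(1/33423) = -3990*1/33423 = -1330/11141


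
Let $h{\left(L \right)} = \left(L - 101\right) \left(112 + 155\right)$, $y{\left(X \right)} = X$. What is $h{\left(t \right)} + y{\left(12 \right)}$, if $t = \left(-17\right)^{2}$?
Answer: $50208$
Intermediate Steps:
$t = 289$
$h{\left(L \right)} = -26967 + 267 L$ ($h{\left(L \right)} = \left(-101 + L\right) 267 = -26967 + 267 L$)
$h{\left(t \right)} + y{\left(12 \right)} = \left(-26967 + 267 \cdot 289\right) + 12 = \left(-26967 + 77163\right) + 12 = 50196 + 12 = 50208$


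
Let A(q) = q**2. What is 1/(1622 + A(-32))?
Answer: 1/2646 ≈ 0.00037793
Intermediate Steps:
1/(1622 + A(-32)) = 1/(1622 + (-32)**2) = 1/(1622 + 1024) = 1/2646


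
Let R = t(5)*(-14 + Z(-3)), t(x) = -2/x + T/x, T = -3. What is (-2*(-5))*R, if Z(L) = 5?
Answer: 90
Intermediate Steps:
t(x) = -5/x (t(x) = -2/x - 3/x = -5/x)
R = 9 (R = (-5/5)*(-14 + 5) = -5*1/5*(-9) = -1*(-9) = 9)
(-2*(-5))*R = -2*(-5)*9 = 10*9 = 90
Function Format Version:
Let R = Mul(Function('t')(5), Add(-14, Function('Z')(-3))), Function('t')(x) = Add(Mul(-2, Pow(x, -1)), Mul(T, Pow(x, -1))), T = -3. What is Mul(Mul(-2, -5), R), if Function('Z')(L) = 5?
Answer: 90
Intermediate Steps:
Function('t')(x) = Mul(-5, Pow(x, -1)) (Function('t')(x) = Add(Mul(-2, Pow(x, -1)), Mul(-3, Pow(x, -1))) = Mul(-5, Pow(x, -1)))
R = 9 (R = Mul(Mul(-5, Pow(5, -1)), Add(-14, 5)) = Mul(Mul(-5, Rational(1, 5)), -9) = Mul(-1, -9) = 9)
Mul(Mul(-2, -5), R) = Mul(Mul(-2, -5), 9) = Mul(10, 9) = 90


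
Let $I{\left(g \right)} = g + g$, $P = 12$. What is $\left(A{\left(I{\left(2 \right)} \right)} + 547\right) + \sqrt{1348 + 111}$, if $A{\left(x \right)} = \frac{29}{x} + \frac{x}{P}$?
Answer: $\frac{6655}{12} + \sqrt{1459} \approx 592.78$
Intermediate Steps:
$I{\left(g \right)} = 2 g$
$A{\left(x \right)} = \frac{29}{x} + \frac{x}{12}$
$\left(A{\left(I{\left(2 \right)} \right)} + 547\right) + \sqrt{1348 + 111} = \left(\left(\frac{29}{2 \cdot 2} + \frac{2 \cdot 2}{12}\right) + 547\right) + \sqrt{1348 + 111} = \left(\left(\frac{29}{4} + \frac{1}{12} \cdot 4\right) + 547\right) + \sqrt{1459} = \left(\left(29 \cdot \frac{1}{4} + \frac{1}{3}\right) + 547\right) + \sqrt{1459} = \left(\left(\frac{29}{4} + \frac{1}{3}\right) + 547\right) + \sqrt{1459} = \left(\frac{91}{12} + 547\right) + \sqrt{1459} = \frac{6655}{12} + \sqrt{1459}$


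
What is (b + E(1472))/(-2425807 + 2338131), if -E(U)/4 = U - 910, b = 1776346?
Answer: -887049/43838 ≈ -20.235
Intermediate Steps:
E(U) = 3640 - 4*U (E(U) = -4*(U - 910) = -4*(-910 + U) = 3640 - 4*U)
(b + E(1472))/(-2425807 + 2338131) = (1776346 + (3640 - 4*1472))/(-2425807 + 2338131) = (1776346 + (3640 - 5888))/(-87676) = (1776346 - 2248)*(-1/87676) = 1774098*(-1/87676) = -887049/43838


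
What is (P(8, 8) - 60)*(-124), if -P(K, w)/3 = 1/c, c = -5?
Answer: 36828/5 ≈ 7365.6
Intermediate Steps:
P(K, w) = 3/5 (P(K, w) = -3/(-5) = -3*(-1/5) = 3/5)
(P(8, 8) - 60)*(-124) = (3/5 - 60)*(-124) = -297/5*(-124) = 36828/5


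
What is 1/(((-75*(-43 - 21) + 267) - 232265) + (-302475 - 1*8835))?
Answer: -1/538508 ≈ -1.8570e-6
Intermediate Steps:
1/(((-75*(-43 - 21) + 267) - 232265) + (-302475 - 1*8835)) = 1/(((-75*(-64) + 267) - 232265) + (-302475 - 8835)) = 1/(((4800 + 267) - 232265) - 311310) = 1/((5067 - 232265) - 311310) = 1/(-227198 - 311310) = 1/(-538508) = -1/538508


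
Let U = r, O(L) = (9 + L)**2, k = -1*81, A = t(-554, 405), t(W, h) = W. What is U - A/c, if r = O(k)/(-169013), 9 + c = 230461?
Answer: -550514983/19474691938 ≈ -0.028268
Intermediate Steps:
c = 230452 (c = -9 + 230461 = 230452)
A = -554
k = -81
r = -5184/169013 (r = (9 - 81)**2/(-169013) = (-72)**2*(-1/169013) = 5184*(-1/169013) = -5184/169013 ≈ -0.030672)
U = -5184/169013 ≈ -0.030672
U - A/c = -5184/169013 - (-554)/230452 = -5184/169013 - 1*(-277/115226) = -5184/169013 + 277/115226 = -550514983/19474691938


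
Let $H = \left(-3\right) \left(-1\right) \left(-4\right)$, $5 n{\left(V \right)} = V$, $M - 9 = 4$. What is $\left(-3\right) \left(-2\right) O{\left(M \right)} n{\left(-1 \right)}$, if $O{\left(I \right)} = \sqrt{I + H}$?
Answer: $- \frac{6}{5} \approx -1.2$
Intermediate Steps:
$M = 13$ ($M = 9 + 4 = 13$)
$n{\left(V \right)} = \frac{V}{5}$
$H = -12$ ($H = 3 \left(-4\right) = -12$)
$O{\left(I \right)} = \sqrt{-12 + I}$ ($O{\left(I \right)} = \sqrt{I - 12} = \sqrt{-12 + I}$)
$\left(-3\right) \left(-2\right) O{\left(M \right)} n{\left(-1 \right)} = \left(-3\right) \left(-2\right) \sqrt{-12 + 13} \cdot \frac{1}{5} \left(-1\right) = 6 \sqrt{1} \left(- \frac{1}{5}\right) = 6 \cdot 1 \left(- \frac{1}{5}\right) = 6 \left(- \frac{1}{5}\right) = - \frac{6}{5}$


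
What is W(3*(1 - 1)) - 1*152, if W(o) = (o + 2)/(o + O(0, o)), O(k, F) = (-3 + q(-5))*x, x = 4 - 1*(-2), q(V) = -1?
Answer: -1825/12 ≈ -152.08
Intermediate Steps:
x = 6 (x = 4 + 2 = 6)
O(k, F) = -24 (O(k, F) = (-3 - 1)*6 = -4*6 = -24)
W(o) = (2 + o)/(-24 + o) (W(o) = (o + 2)/(o - 24) = (2 + o)/(-24 + o))
W(3*(1 - 1)) - 1*152 = (2 + 3*(1 - 1))/(-24 + 3*(1 - 1)) - 1*152 = (2 + 3*0)/(-24 + 3*0) - 152 = (2 + 0)/(-24 + 0) - 152 = 2/(-24) - 152 = -1/24*2 - 152 = -1/12 - 152 = -1825/12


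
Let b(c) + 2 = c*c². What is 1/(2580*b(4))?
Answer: 1/159960 ≈ 6.2516e-6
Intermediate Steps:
b(c) = -2 + c³ (b(c) = -2 + c*c² = -2 + c³)
1/(2580*b(4)) = 1/(2580*(-2 + 4³)) = 1/(2580*(-2 + 64)) = 1/(2580*62) = 1/159960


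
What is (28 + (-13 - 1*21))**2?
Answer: 36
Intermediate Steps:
(28 + (-13 - 1*21))**2 = (28 + (-13 - 21))**2 = (28 - 34)**2 = (-6)**2 = 36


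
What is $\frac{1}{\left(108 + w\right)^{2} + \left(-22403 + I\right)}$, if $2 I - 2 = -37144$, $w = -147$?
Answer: $- \frac{1}{39453} \approx -2.5347 \cdot 10^{-5}$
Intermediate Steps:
$I = -18571$ ($I = 1 + \frac{1}{2} \left(-37144\right) = 1 - 18572 = -18571$)
$\frac{1}{\left(108 + w\right)^{2} + \left(-22403 + I\right)} = \frac{1}{\left(108 - 147\right)^{2} - 40974} = \frac{1}{\left(-39\right)^{2} - 40974} = \frac{1}{1521 - 40974} = \frac{1}{-39453} = - \frac{1}{39453}$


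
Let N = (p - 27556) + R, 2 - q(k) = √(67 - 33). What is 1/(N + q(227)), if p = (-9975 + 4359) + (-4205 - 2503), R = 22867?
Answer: -17011/289374087 + √34/289374087 ≈ -5.8765e-5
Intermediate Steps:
q(k) = 2 - √34 (q(k) = 2 - √(67 - 33) = 2 - √34)
p = -12324 (p = -5616 - 6708 = -12324)
N = -17013 (N = (-12324 - 27556) + 22867 = -39880 + 22867 = -17013)
1/(N + q(227)) = 1/(-17013 + (2 - √34)) = 1/(-17011 - √34)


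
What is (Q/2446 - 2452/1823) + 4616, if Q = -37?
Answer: 20576946685/4459058 ≈ 4614.6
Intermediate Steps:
(Q/2446 - 2452/1823) + 4616 = (-37/2446 - 2452/1823) + 4616 = -6065043/4459058 + 4616 = 20576946685/4459058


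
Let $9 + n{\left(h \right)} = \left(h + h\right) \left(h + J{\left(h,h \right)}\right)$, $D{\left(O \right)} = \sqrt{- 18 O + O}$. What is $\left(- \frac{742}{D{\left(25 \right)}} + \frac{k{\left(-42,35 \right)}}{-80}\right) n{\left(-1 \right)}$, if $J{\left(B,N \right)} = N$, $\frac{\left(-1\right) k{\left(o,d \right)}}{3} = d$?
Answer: $- \frac{105}{16} - \frac{742 i \sqrt{17}}{17} \approx -6.5625 - 179.96 i$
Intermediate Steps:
$D{\left(O \right)} = \sqrt{17} \sqrt{- O}$ ($D{\left(O \right)} = \sqrt{- 17 O} = \sqrt{17} \sqrt{- O}$)
$k{\left(o,d \right)} = - 3 d$
$n{\left(h \right)} = -9 + 4 h^{2}$ ($n{\left(h \right)} = -9 + \left(h + h\right) \left(h + h\right) = -9 + 2 h 2 h = -9 + 4 h^{2}$)
$\left(- \frac{742}{D{\left(25 \right)}} + \frac{k{\left(-42,35 \right)}}{-80}\right) n{\left(-1 \right)} = \left(- \frac{742}{\sqrt{17} \sqrt{\left(-1\right) 25}} + \frac{\left(-3\right) 35}{-80}\right) \left(-9 + 4 \left(-1\right)^{2}\right) = \left(- \frac{742}{\sqrt{17} \sqrt{-25}} - - \frac{21}{16}\right) \left(-9 + 4 \cdot 1\right) = \left(- \frac{742}{\sqrt{17} \cdot 5 i} + \frac{21}{16}\right) \left(-9 + 4\right) = \left(- \frac{742}{5 i \sqrt{17}} + \frac{21}{16}\right) \left(-5\right) = \left(- 742 \left(- \frac{i \sqrt{17}}{85}\right) + \frac{21}{16}\right) \left(-5\right) = \left(\frac{742 i \sqrt{17}}{85} + \frac{21}{16}\right) \left(-5\right) = \left(\frac{21}{16} + \frac{742 i \sqrt{17}}{85}\right) \left(-5\right) = - \frac{105}{16} - \frac{742 i \sqrt{17}}{17}$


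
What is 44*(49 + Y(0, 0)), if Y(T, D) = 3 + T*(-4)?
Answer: 2288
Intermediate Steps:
Y(T, D) = 3 - 4*T
44*(49 + Y(0, 0)) = 44*(49 + (3 - 4*0)) = 44*(49 + (3 + 0)) = 44*(49 + 3) = 44*52 = 2288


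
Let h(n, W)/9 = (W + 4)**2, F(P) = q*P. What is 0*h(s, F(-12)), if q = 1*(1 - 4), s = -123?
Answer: 0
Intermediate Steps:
q = -3 (q = 1*(-3) = -3)
F(P) = -3*P
h(n, W) = 9*(4 + W)**2 (h(n, W) = 9*(W + 4)**2 = 9*(4 + W)**2)
0*h(s, F(-12)) = 0*(9*(4 - 3*(-12))**2) = 0*(9*(4 + 36)**2) = 0*(9*40**2) = 0*(9*1600) = 0*14400 = 0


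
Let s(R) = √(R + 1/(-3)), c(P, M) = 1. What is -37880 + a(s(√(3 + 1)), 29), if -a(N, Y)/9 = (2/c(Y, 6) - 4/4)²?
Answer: -37889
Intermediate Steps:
s(R) = √(-⅓ + R) (s(R) = √(R - ⅓) = √(-⅓ + R))
a(N, Y) = -9 (a(N, Y) = -9*(2/1 - 4/4)² = -9*(2*1 - 4*¼)² = -9*(2 - 1)² = -9*1² = -9*1 = -9)
-37880 + a(s(√(3 + 1)), 29) = -37880 - 9 = -37889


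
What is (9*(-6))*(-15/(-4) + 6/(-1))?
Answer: 243/2 ≈ 121.50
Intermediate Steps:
(9*(-6))*(-15/(-4) + 6/(-1)) = -54*(-15*(-1/4) + 6*(-1)) = -54*(15/4 - 6) = -54*(-9/4) = 243/2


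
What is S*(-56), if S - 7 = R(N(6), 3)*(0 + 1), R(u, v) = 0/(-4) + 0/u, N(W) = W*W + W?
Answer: -392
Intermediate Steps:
N(W) = W + W**2 (N(W) = W**2 + W = W + W**2)
R(u, v) = 0 (R(u, v) = 0*(-1/4) + 0 = 0 + 0 = 0)
S = 7 (S = 7 + 0*(0 + 1) = 7 + 0*1 = 7 + 0 = 7)
S*(-56) = 7*(-56) = -392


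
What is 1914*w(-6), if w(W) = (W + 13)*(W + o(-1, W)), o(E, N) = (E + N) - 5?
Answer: -241164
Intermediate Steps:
o(E, N) = -5 + E + N
w(W) = (-6 + 2*W)*(13 + W) (w(W) = (W + 13)*(W + (-5 - 1 + W)) = (13 + W)*(W + (-6 + W)) = (13 + W)*(-6 + 2*W) = (-6 + 2*W)*(13 + W))
1914*w(-6) = 1914*(-78 + 2*(-6)**2 + 20*(-6)) = 1914*(-78 + 2*36 - 120) = 1914*(-78 + 72 - 120) = 1914*(-126) = -241164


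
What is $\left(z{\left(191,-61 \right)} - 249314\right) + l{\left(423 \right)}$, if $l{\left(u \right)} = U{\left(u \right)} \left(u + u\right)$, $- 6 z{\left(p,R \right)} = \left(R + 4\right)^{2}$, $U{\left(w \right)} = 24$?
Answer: $- \frac{459103}{2} \approx -2.2955 \cdot 10^{5}$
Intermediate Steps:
$z{\left(p,R \right)} = - \frac{\left(4 + R\right)^{2}}{6}$ ($z{\left(p,R \right)} = - \frac{\left(R + 4\right)^{2}}{6} = - \frac{\left(4 + R\right)^{2}}{6}$)
$l{\left(u \right)} = 48 u$ ($l{\left(u \right)} = 24 \left(u + u\right) = 24 \cdot 2 u = 48 u$)
$\left(z{\left(191,-61 \right)} - 249314\right) + l{\left(423 \right)} = \left(- \frac{\left(4 - 61\right)^{2}}{6} - 249314\right) + 48 \cdot 423 = \left(- \frac{\left(-57\right)^{2}}{6} - 249314\right) + 20304 = \left(\left(- \frac{1}{6}\right) 3249 - 249314\right) + 20304 = \left(- \frac{1083}{2} - 249314\right) + 20304 = - \frac{499711}{2} + 20304 = - \frac{459103}{2}$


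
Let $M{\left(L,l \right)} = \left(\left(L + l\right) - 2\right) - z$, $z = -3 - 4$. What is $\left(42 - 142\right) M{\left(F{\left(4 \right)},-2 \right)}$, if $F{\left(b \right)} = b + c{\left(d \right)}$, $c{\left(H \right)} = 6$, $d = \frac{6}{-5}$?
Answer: $-1300$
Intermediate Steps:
$d = - \frac{6}{5}$ ($d = 6 \left(- \frac{1}{5}\right) = - \frac{6}{5} \approx -1.2$)
$z = -7$
$F{\left(b \right)} = 6 + b$ ($F{\left(b \right)} = b + 6 = 6 + b$)
$M{\left(L,l \right)} = 5 + L + l$ ($M{\left(L,l \right)} = \left(\left(L + l\right) - 2\right) - -7 = \left(-2 + L + l\right) + 7 = 5 + L + l$)
$\left(42 - 142\right) M{\left(F{\left(4 \right)},-2 \right)} = \left(42 - 142\right) \left(5 + \left(6 + 4\right) - 2\right) = - 100 \left(5 + 10 - 2\right) = \left(-100\right) 13 = -1300$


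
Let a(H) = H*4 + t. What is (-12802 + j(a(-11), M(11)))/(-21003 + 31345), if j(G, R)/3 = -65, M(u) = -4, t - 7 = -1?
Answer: -12997/10342 ≈ -1.2567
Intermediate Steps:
t = 6 (t = 7 - 1 = 6)
a(H) = 6 + 4*H (a(H) = H*4 + 6 = 4*H + 6 = 6 + 4*H)
j(G, R) = -195 (j(G, R) = 3*(-65) = -195)
(-12802 + j(a(-11), M(11)))/(-21003 + 31345) = (-12802 - 195)/(-21003 + 31345) = -12997/10342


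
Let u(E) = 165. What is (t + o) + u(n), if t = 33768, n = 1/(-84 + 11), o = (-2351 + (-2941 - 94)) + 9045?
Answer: 37592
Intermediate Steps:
o = 3659 (o = (-2351 - 3035) + 9045 = -5386 + 9045 = 3659)
n = -1/73 (n = 1/(-73) = -1/73 ≈ -0.013699)
(t + o) + u(n) = (33768 + 3659) + 165 = 37427 + 165 = 37592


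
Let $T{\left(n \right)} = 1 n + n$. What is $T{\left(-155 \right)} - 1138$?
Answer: $-1448$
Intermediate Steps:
$T{\left(n \right)} = 2 n$ ($T{\left(n \right)} = n + n = 2 n$)
$T{\left(-155 \right)} - 1138 = 2 \left(-155\right) - 1138 = -310 - 1138 = -1448$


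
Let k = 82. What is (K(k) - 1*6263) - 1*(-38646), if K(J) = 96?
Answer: 32479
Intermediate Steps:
(K(k) - 1*6263) - 1*(-38646) = (96 - 1*6263) - 1*(-38646) = (96 - 6263) + 38646 = -6167 + 38646 = 32479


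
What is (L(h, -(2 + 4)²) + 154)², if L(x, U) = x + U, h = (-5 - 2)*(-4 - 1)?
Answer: 23409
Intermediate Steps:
h = 35 (h = -7*(-5) = 35)
L(x, U) = U + x
(L(h, -(2 + 4)²) + 154)² = ((-(2 + 4)² + 35) + 154)² = ((-1*6² + 35) + 154)² = ((-1*36 + 35) + 154)² = ((-36 + 35) + 154)² = (-1 + 154)² = 153² = 23409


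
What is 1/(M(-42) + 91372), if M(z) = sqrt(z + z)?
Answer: 22843/2087210617 - I*sqrt(21)/4174421234 ≈ 1.0944e-5 - 1.0978e-9*I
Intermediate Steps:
M(z) = sqrt(2)*sqrt(z) (M(z) = sqrt(2*z) = sqrt(2)*sqrt(z))
1/(M(-42) + 91372) = 1/(sqrt(2)*sqrt(-42) + 91372) = 1/(sqrt(2)*(I*sqrt(42)) + 91372) = 1/(2*I*sqrt(21) + 91372) = 1/(91372 + 2*I*sqrt(21))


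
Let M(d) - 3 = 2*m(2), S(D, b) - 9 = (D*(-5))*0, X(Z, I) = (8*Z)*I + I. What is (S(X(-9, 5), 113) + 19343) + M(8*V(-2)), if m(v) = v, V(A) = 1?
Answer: 19359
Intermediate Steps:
X(Z, I) = I + 8*I*Z (X(Z, I) = 8*I*Z + I = I + 8*I*Z)
S(D, b) = 9 (S(D, b) = 9 + (D*(-5))*0 = 9 - 5*D*0 = 9 + 0 = 9)
M(d) = 7 (M(d) = 3 + 2*2 = 3 + 4 = 7)
(S(X(-9, 5), 113) + 19343) + M(8*V(-2)) = (9 + 19343) + 7 = 19352 + 7 = 19359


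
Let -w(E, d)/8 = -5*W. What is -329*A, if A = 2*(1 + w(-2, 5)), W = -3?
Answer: 78302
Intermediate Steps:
w(E, d) = -120 (w(E, d) = -(-40)*(-3) = -8*15 = -120)
A = -238 (A = 2*(1 - 120) = 2*(-119) = -238)
-329*A = -329*(-238) = 78302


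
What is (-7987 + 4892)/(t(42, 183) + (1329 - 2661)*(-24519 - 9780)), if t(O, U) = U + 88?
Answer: -3095/45686539 ≈ -6.7744e-5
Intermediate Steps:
t(O, U) = 88 + U
(-7987 + 4892)/(t(42, 183) + (1329 - 2661)*(-24519 - 9780)) = (-7987 + 4892)/((88 + 183) + (1329 - 2661)*(-24519 - 9780)) = -3095/(271 - 1332*(-34299)) = -3095/(271 + 45686268) = -3095/45686539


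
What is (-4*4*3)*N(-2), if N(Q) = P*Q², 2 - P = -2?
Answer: -768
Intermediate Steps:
P = 4 (P = 2 - 1*(-2) = 2 + 2 = 4)
N(Q) = 4*Q²
(-4*4*3)*N(-2) = (-4*4*3)*(4*(-2)²) = (-16*3)*(4*4) = -48*16 = -768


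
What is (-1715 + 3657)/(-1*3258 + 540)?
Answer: -971/1359 ≈ -0.71450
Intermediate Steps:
(-1715 + 3657)/(-1*3258 + 540) = 1942/(-3258 + 540) = 1942/(-2718) = 1942*(-1/2718) = -971/1359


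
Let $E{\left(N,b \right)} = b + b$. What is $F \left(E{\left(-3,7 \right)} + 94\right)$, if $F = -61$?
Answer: $-6588$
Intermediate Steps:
$E{\left(N,b \right)} = 2 b$
$F \left(E{\left(-3,7 \right)} + 94\right) = - 61 \left(2 \cdot 7 + 94\right) = - 61 \left(14 + 94\right) = \left(-61\right) 108 = -6588$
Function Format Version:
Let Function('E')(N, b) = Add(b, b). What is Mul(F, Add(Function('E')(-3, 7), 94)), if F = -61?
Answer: -6588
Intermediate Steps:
Function('E')(N, b) = Mul(2, b)
Mul(F, Add(Function('E')(-3, 7), 94)) = Mul(-61, Add(Mul(2, 7), 94)) = Mul(-61, Add(14, 94)) = Mul(-61, 108) = -6588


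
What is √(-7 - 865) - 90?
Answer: -90 + 2*I*√218 ≈ -90.0 + 29.53*I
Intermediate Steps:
√(-7 - 865) - 90 = √(-872) - 90 = 2*I*√218 - 90 = -90 + 2*I*√218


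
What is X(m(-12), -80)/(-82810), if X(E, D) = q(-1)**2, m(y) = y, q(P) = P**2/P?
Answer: -1/82810 ≈ -1.2076e-5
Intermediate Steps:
q(P) = P
X(E, D) = 1 (X(E, D) = (-1)**2 = 1)
X(m(-12), -80)/(-82810) = 1/(-82810) = 1*(-1/82810) = -1/82810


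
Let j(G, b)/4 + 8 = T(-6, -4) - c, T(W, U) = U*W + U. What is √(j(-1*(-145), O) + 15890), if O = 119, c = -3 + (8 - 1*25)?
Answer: √16018 ≈ 126.56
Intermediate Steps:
c = -20 (c = -3 + (8 - 25) = -3 - 17 = -20)
T(W, U) = U + U*W
j(G, b) = 128 (j(G, b) = -32 + 4*(-4*(1 - 6) - 1*(-20)) = -32 + 4*(-4*(-5) + 20) = -32 + 4*(20 + 20) = -32 + 4*40 = -32 + 160 = 128)
√(j(-1*(-145), O) + 15890) = √(128 + 15890) = √16018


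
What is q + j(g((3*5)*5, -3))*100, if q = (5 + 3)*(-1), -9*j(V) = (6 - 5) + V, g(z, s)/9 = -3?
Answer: 2528/9 ≈ 280.89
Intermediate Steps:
g(z, s) = -27 (g(z, s) = 9*(-3) = -27)
j(V) = -⅑ - V/9 (j(V) = -((6 - 5) + V)/9 = -(1 + V)/9 = -⅑ - V/9)
q = -8 (q = 8*(-1) = -8)
q + j(g((3*5)*5, -3))*100 = -8 + (-⅑ - ⅑*(-27))*100 = -8 + (-⅑ + 3)*100 = -8 + (26/9)*100 = -8 + 2600/9 = 2528/9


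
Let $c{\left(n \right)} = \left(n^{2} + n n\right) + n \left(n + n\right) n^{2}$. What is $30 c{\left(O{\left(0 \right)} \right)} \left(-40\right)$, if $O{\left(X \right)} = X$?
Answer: $0$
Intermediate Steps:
$c{\left(n \right)} = 2 n^{2} + 2 n^{4}$ ($c{\left(n \right)} = \left(n^{2} + n^{2}\right) + n 2 n n^{2} = 2 n^{2} + 2 n^{2} n^{2} = 2 n^{2} + 2 n^{4}$)
$30 c{\left(O{\left(0 \right)} \right)} \left(-40\right) = 30 \cdot 2 \cdot 0^{2} \left(1 + 0^{2}\right) \left(-40\right) = 30 \cdot 2 \cdot 0 \left(1 + 0\right) \left(-40\right) = 30 \cdot 2 \cdot 0 \cdot 1 \left(-40\right) = 30 \cdot 0 \left(-40\right) = 0 \left(-40\right) = 0$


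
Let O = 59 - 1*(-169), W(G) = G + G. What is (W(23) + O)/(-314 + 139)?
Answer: -274/175 ≈ -1.5657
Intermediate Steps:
W(G) = 2*G
O = 228 (O = 59 + 169 = 228)
(W(23) + O)/(-314 + 139) = (2*23 + 228)/(-314 + 139) = (46 + 228)/(-175) = 274*(-1/175) = -274/175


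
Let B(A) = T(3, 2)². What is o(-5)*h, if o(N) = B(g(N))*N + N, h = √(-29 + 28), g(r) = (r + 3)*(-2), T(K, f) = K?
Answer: -50*I ≈ -50.0*I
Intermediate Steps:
g(r) = -6 - 2*r (g(r) = (3 + r)*(-2) = -6 - 2*r)
h = I (h = √(-1) = I ≈ 1.0*I)
B(A) = 9 (B(A) = 3² = 9)
o(N) = 10*N (o(N) = 9*N + N = 10*N)
o(-5)*h = (10*(-5))*I = -50*I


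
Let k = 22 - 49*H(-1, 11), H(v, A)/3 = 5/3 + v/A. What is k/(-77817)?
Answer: 2306/855987 ≈ 0.0026940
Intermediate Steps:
H(v, A) = 5 + 3*v/A (H(v, A) = 3*(5/3 + v/A) = 5 + 3*v/A)
k = -2306/11 (k = 22 - 49*(5 + 3*(-1)/11) = 22 - 49*(5 + 3*(-1)*(1/11)) = 22 - 49*(5 - 3/11) = 22 - 49*52/11 = 22 - 2548/11 = -2306/11 ≈ -209.64)
k/(-77817) = -2306/11/(-77817) = -2306/11*(-1/77817) = 2306/855987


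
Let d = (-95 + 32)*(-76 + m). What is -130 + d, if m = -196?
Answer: 17006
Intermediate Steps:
d = 17136 (d = (-95 + 32)*(-76 - 196) = -63*(-272) = 17136)
-130 + d = -130 + 17136 = 17006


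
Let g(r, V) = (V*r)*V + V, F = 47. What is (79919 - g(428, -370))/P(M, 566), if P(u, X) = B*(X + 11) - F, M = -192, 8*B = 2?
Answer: -234051644/389 ≈ -6.0168e+5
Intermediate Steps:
B = ¼ (B = (⅛)*2 = ¼ ≈ 0.25000)
g(r, V) = V + r*V² (g(r, V) = r*V² + V = V + r*V²)
P(u, X) = -177/4 + X/4 (P(u, X) = (X + 11)/4 - 1*47 = (11 + X)/4 - 47 = (11/4 + X/4) - 47 = -177/4 + X/4)
(79919 - g(428, -370))/P(M, 566) = (79919 - (-370)*(1 - 370*428))/(-177/4 + (¼)*566) = (79919 - (-370)*(1 - 158360))/(-177/4 + 283/2) = (79919 - (-370)*(-158359))/(389/4) = (79919 - 1*58592830)*(4/389) = (79919 - 58592830)*(4/389) = -58512911*4/389 = -234051644/389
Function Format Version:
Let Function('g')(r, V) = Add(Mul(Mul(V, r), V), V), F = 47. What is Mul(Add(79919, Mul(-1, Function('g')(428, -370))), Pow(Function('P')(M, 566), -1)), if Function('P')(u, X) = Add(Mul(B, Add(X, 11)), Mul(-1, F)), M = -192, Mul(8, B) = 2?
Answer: Rational(-234051644, 389) ≈ -6.0168e+5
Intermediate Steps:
B = Rational(1, 4) (B = Mul(Rational(1, 8), 2) = Rational(1, 4) ≈ 0.25000)
Function('g')(r, V) = Add(V, Mul(r, Pow(V, 2))) (Function('g')(r, V) = Add(Mul(r, Pow(V, 2)), V) = Add(V, Mul(r, Pow(V, 2))))
Function('P')(u, X) = Add(Rational(-177, 4), Mul(Rational(1, 4), X)) (Function('P')(u, X) = Add(Mul(Rational(1, 4), Add(X, 11)), Mul(-1, 47)) = Add(Mul(Rational(1, 4), Add(11, X)), -47) = Add(Add(Rational(11, 4), Mul(Rational(1, 4), X)), -47) = Add(Rational(-177, 4), Mul(Rational(1, 4), X)))
Mul(Add(79919, Mul(-1, Function('g')(428, -370))), Pow(Function('P')(M, 566), -1)) = Mul(Add(79919, Mul(-1, Mul(-370, Add(1, Mul(-370, 428))))), Pow(Add(Rational(-177, 4), Mul(Rational(1, 4), 566)), -1)) = Mul(Add(79919, Mul(-1, Mul(-370, Add(1, -158360)))), Pow(Add(Rational(-177, 4), Rational(283, 2)), -1)) = Mul(Add(79919, Mul(-1, Mul(-370, -158359))), Pow(Rational(389, 4), -1)) = Mul(Add(79919, Mul(-1, 58592830)), Rational(4, 389)) = Mul(Add(79919, -58592830), Rational(4, 389)) = Mul(-58512911, Rational(4, 389)) = Rational(-234051644, 389)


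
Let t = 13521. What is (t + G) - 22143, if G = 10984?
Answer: 2362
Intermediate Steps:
(t + G) - 22143 = (13521 + 10984) - 22143 = 24505 - 22143 = 2362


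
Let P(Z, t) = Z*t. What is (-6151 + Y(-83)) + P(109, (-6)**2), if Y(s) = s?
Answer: -2310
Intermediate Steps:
(-6151 + Y(-83)) + P(109, (-6)**2) = (-6151 - 83) + 109*(-6)**2 = -6234 + 109*36 = -6234 + 3924 = -2310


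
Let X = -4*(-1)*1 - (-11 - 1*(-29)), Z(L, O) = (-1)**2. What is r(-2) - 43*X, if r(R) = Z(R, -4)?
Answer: 603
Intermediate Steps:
Z(L, O) = 1
X = -14 (X = 4*1 - (-11 + 29) = 4 - 1*18 = 4 - 18 = -14)
r(R) = 1
r(-2) - 43*X = 1 - 43*(-14) = 1 + 602 = 603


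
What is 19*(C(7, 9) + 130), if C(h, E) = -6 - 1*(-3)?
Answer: 2413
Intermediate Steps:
C(h, E) = -3 (C(h, E) = -6 + 3 = -3)
19*(C(7, 9) + 130) = 19*(-3 + 130) = 19*127 = 2413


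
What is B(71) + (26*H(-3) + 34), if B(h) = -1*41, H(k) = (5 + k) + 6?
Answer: 201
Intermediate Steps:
H(k) = 11 + k
B(h) = -41
B(71) + (26*H(-3) + 34) = -41 + (26*(11 - 3) + 34) = -41 + (26*8 + 34) = -41 + (208 + 34) = -41 + 242 = 201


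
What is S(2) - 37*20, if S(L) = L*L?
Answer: -736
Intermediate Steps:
S(L) = L²
S(2) - 37*20 = 2² - 37*20 = 4 - 740 = -736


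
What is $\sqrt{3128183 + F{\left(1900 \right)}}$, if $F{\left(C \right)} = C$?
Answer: $9 \sqrt{38643} \approx 1769.2$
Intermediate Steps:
$\sqrt{3128183 + F{\left(1900 \right)}} = \sqrt{3128183 + 1900} = \sqrt{3130083} = 9 \sqrt{38643}$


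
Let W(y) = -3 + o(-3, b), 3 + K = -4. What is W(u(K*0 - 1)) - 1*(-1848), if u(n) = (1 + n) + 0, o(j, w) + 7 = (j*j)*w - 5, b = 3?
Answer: 1860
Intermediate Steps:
K = -7 (K = -3 - 4 = -7)
o(j, w) = -12 + w*j² (o(j, w) = -7 + ((j*j)*w - 5) = -7 + (j²*w - 5) = -7 + (w*j² - 5) = -7 + (-5 + w*j²) = -12 + w*j²)
u(n) = 1 + n
W(y) = 12 (W(y) = -3 + (-12 + 3*(-3)²) = -3 + (-12 + 3*9) = -3 + (-12 + 27) = -3 + 15 = 12)
W(u(K*0 - 1)) - 1*(-1848) = 12 - 1*(-1848) = 12 + 1848 = 1860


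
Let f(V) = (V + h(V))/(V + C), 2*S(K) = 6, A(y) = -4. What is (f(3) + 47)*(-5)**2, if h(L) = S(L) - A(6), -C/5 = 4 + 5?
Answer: 24550/21 ≈ 1169.0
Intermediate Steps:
S(K) = 3 (S(K) = (1/2)*6 = 3)
C = -45 (C = -5*(4 + 5) = -5*9 = -45)
h(L) = 7 (h(L) = 3 - 1*(-4) = 3 + 4 = 7)
f(V) = (7 + V)/(-45 + V) (f(V) = (V + 7)/(V - 45) = (7 + V)/(-45 + V))
(f(3) + 47)*(-5)**2 = ((7 + 3)/(-45 + 3) + 47)*(-5)**2 = (10/(-42) + 47)*25 = (-1/42*10 + 47)*25 = (-5/21 + 47)*25 = (982/21)*25 = 24550/21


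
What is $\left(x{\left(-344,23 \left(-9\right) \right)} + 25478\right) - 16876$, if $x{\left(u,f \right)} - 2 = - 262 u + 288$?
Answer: $99020$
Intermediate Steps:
$x{\left(u,f \right)} = 290 - 262 u$ ($x{\left(u,f \right)} = 2 - \left(-288 + 262 u\right) = 290 - 262 u$)
$\left(x{\left(-344,23 \left(-9\right) \right)} + 25478\right) - 16876 = \left(\left(290 - -90128\right) + 25478\right) - 16876 = \left(\left(290 + 90128\right) + 25478\right) - 16876 = \left(90418 + 25478\right) - 16876 = 115896 - 16876 = 99020$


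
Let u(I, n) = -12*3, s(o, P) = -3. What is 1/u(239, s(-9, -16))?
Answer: -1/36 ≈ -0.027778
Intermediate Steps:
u(I, n) = -36
1/u(239, s(-9, -16)) = 1/(-36) = -1/36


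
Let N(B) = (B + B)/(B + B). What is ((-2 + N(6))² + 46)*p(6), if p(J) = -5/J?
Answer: -235/6 ≈ -39.167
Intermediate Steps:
N(B) = 1 (N(B) = (2*B)/((2*B)) = (2*B)*(1/(2*B)) = 1)
((-2 + N(6))² + 46)*p(6) = ((-2 + 1)² + 46)*(-5/6) = ((-1)² + 46)*(-5*⅙) = (1 + 46)*(-⅚) = 47*(-⅚) = -235/6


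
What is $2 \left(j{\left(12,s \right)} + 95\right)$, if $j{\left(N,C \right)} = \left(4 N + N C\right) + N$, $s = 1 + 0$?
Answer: $334$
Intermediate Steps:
$s = 1$
$j{\left(N,C \right)} = 5 N + C N$ ($j{\left(N,C \right)} = \left(4 N + C N\right) + N = 5 N + C N$)
$2 \left(j{\left(12,s \right)} + 95\right) = 2 \left(12 \left(5 + 1\right) + 95\right) = 2 \left(12 \cdot 6 + 95\right) = 2 \left(72 + 95\right) = 2 \cdot 167 = 334$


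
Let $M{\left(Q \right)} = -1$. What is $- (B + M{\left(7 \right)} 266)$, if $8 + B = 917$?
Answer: $-643$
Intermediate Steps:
$B = 909$ ($B = -8 + 917 = 909$)
$- (B + M{\left(7 \right)} 266) = - (909 - 266) = \left(-1\right) 643 = -643$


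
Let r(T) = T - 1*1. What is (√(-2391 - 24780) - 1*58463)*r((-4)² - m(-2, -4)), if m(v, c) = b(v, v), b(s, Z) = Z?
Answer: -993871 + 51*I*√3019 ≈ -9.9387e+5 + 2802.2*I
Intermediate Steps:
m(v, c) = v
r(T) = -1 + T (r(T) = T - 1 = -1 + T)
(√(-2391 - 24780) - 1*58463)*r((-4)² - m(-2, -4)) = (√(-2391 - 24780) - 1*58463)*(-1 + ((-4)² - 1*(-2))) = (√(-27171) - 58463)*(-1 + (16 + 2)) = (3*I*√3019 - 58463)*(-1 + 18) = (-58463 + 3*I*√3019)*17 = -993871 + 51*I*√3019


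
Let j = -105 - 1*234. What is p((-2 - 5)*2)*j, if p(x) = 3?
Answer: -1017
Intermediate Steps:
j = -339 (j = -105 - 234 = -339)
p((-2 - 5)*2)*j = 3*(-339) = -1017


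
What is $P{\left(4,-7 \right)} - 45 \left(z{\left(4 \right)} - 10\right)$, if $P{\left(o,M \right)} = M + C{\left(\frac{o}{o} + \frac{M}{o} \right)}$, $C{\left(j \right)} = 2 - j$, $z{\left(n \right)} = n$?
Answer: $\frac{1063}{4} \approx 265.75$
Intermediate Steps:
$P{\left(o,M \right)} = 1 + M - \frac{M}{o}$ ($P{\left(o,M \right)} = M - \left(-2 + \frac{M}{o} + \frac{o}{o}\right) = M - \left(-1 + \frac{M}{o}\right) = 1 + M - \frac{M}{o}$)
$P{\left(4,-7 \right)} - 45 \left(z{\left(4 \right)} - 10\right) = \left(1 - 7 - - \frac{7}{4}\right) - 45 \left(4 - 10\right) = \left(1 - 7 - \left(-7\right) \frac{1}{4}\right) - 45 \left(4 - 10\right) = \left(1 - 7 + \frac{7}{4}\right) - -270 = - \frac{17}{4} + 270 = \frac{1063}{4}$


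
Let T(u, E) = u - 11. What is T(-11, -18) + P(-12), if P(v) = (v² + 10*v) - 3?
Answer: -1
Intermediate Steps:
T(u, E) = -11 + u
P(v) = -3 + v² + 10*v
T(-11, -18) + P(-12) = (-11 - 11) + (-3 + (-12)² + 10*(-12)) = -22 + (-3 + 144 - 120) = -22 + 21 = -1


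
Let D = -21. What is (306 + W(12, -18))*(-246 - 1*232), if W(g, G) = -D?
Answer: -156306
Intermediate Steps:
W(g, G) = 21 (W(g, G) = -1*(-21) = 21)
(306 + W(12, -18))*(-246 - 1*232) = (306 + 21)*(-246 - 1*232) = 327*(-246 - 232) = 327*(-478) = -156306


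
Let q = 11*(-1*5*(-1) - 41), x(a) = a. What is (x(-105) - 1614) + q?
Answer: -2115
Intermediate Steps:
q = -396 (q = 11*(-5*(-1) - 41) = 11*(5 - 41) = 11*(-36) = -396)
(x(-105) - 1614) + q = (-105 - 1614) - 396 = -1719 - 396 = -2115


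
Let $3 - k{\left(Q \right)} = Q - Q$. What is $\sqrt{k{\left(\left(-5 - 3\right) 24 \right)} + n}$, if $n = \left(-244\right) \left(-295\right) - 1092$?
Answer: $\sqrt{70891} \approx 266.25$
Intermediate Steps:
$k{\left(Q \right)} = 3$ ($k{\left(Q \right)} = 3 - \left(Q - Q\right) = 3 - 0 = 3 + 0 = 3$)
$n = 70888$ ($n = 71980 - 1092 = 70888$)
$\sqrt{k{\left(\left(-5 - 3\right) 24 \right)} + n} = \sqrt{3 + 70888} = \sqrt{70891}$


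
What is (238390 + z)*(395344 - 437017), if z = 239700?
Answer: -19923444570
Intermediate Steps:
(238390 + z)*(395344 - 437017) = (238390 + 239700)*(395344 - 437017) = 478090*(-41673) = -19923444570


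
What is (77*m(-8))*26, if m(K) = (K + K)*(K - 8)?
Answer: 512512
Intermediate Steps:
m(K) = 2*K*(-8 + K) (m(K) = (2*K)*(-8 + K) = 2*K*(-8 + K))
(77*m(-8))*26 = (77*(2*(-8)*(-8 - 8)))*26 = (77*(2*(-8)*(-16)))*26 = (77*256)*26 = 19712*26 = 512512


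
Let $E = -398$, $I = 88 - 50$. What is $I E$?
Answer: $-15124$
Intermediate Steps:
$I = 38$
$I E = 38 \left(-398\right) = -15124$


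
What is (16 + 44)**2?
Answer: 3600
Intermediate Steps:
(16 + 44)**2 = 60**2 = 3600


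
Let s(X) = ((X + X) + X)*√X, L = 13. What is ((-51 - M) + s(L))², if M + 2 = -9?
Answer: 21373 - 3120*√13 ≈ 10124.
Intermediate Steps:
M = -11 (M = -2 - 9 = -11)
s(X) = 3*X^(3/2) (s(X) = (2*X + X)*√X = (3*X)*√X = 3*X^(3/2))
((-51 - M) + s(L))² = ((-51 - 1*(-11)) + 3*13^(3/2))² = ((-51 + 11) + 3*(13*√13))² = (-40 + 39*√13)²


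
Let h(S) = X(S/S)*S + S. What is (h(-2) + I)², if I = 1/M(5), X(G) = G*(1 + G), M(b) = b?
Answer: 841/25 ≈ 33.640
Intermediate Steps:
h(S) = 3*S (h(S) = ((S/S)*(1 + S/S))*S + S = (1*(1 + 1))*S + S = (1*2)*S + S = 2*S + S = 3*S)
I = ⅕ (I = 1/5 = ⅕ ≈ 0.20000)
(h(-2) + I)² = (3*(-2) + ⅕)² = (-6 + ⅕)² = (-29/5)² = 841/25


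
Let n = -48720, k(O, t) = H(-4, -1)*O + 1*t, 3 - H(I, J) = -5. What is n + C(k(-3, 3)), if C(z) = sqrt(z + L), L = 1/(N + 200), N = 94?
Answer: -48720 + I*sqrt(37038)/42 ≈ -48720.0 + 4.5822*I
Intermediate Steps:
H(I, J) = 8 (H(I, J) = 3 - 1*(-5) = 3 + 5 = 8)
k(O, t) = t + 8*O (k(O, t) = 8*O + 1*t = 8*O + t = t + 8*O)
L = 1/294 (L = 1/(94 + 200) = 1/294 ≈ 0.0034014)
C(z) = sqrt(1/294 + z) (C(z) = sqrt(z + 1/294) = sqrt(1/294 + z))
n + C(k(-3, 3)) = -48720 + sqrt(6 + 1764*(3 + 8*(-3)))/42 = -48720 + sqrt(6 + 1764*(3 - 24))/42 = -48720 + sqrt(6 + 1764*(-21))/42 = -48720 + sqrt(6 - 37044)/42 = -48720 + sqrt(-37038)/42 = -48720 + (I*sqrt(37038))/42 = -48720 + I*sqrt(37038)/42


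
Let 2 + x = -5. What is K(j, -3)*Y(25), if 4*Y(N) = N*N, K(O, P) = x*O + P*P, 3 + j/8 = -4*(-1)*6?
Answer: -729375/4 ≈ -1.8234e+5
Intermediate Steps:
x = -7 (x = -2 - 5 = -7)
j = 168 (j = -24 + 8*(-4*(-1)*6) = -24 + 8*(4*6) = -24 + 8*24 = -24 + 192 = 168)
K(O, P) = P**2 - 7*O (K(O, P) = -7*O + P*P = -7*O + P**2 = P**2 - 7*O)
Y(N) = N**2/4 (Y(N) = (N*N)/4 = N**2/4)
K(j, -3)*Y(25) = ((-3)**2 - 7*168)*((1/4)*25**2) = (9 - 1176)*((1/4)*625) = -1167*625/4 = -729375/4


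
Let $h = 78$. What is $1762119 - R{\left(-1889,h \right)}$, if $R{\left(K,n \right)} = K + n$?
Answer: $1763930$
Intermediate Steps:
$1762119 - R{\left(-1889,h \right)} = 1762119 - \left(-1889 + 78\right) = 1762119 - -1811 = 1762119 + 1811 = 1763930$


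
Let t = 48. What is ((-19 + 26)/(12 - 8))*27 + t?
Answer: 381/4 ≈ 95.250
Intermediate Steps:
((-19 + 26)/(12 - 8))*27 + t = ((-19 + 26)/(12 - 8))*27 + 48 = (7/4)*27 + 48 = 189/4 + 48 = 381/4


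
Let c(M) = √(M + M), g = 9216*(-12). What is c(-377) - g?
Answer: 110592 + I*√754 ≈ 1.1059e+5 + 27.459*I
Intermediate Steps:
g = -110592
c(M) = √2*√M (c(M) = √(2*M) = √2*√M)
c(-377) - g = √2*√(-377) - 1*(-110592) = √2*(I*√377) + 110592 = I*√754 + 110592 = 110592 + I*√754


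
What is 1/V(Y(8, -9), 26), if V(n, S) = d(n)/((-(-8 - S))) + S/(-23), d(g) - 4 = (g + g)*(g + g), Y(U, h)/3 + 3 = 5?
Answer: 391/1260 ≈ 0.31032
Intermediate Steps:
Y(U, h) = 6 (Y(U, h) = -9 + 3*5 = -9 + 15 = 6)
d(g) = 4 + 4*g² (d(g) = 4 + (g + g)*(g + g) = 4 + (2*g)*(2*g) = 4 + 4*g²)
V(n, S) = -S/23 + (4 + 4*n²)/(8 + S) (V(n, S) = (4 + 4*n²)/((-(-8 - S))) + S/(-23) = (4 + 4*n²)/(8 + S) + S*(-1/23) = (4 + 4*n²)/(8 + S) - S/23 = -S/23 + (4 + 4*n²)/(8 + S))
1/V(Y(8, -9), 26) = 1/((92 - 1*26² - 8*26 + 92*6²)/(23*(8 + 26))) = 1/((1/23)*(92 - 1*676 - 208 + 92*36)/34) = 1/((1/23)*(1/34)*(92 - 676 - 208 + 3312)) = 1/((1/23)*(1/34)*2520) = 1/(1260/391) = 391/1260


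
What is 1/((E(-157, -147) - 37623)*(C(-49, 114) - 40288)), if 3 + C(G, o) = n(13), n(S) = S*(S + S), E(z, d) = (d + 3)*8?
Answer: 1/1549177575 ≈ 6.4550e-10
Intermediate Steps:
E(z, d) = 24 + 8*d (E(z, d) = (3 + d)*8 = 24 + 8*d)
n(S) = 2*S**2 (n(S) = S*(2*S) = 2*S**2)
C(G, o) = 335 (C(G, o) = -3 + 2*13**2 = -3 + 2*169 = -3 + 338 = 335)
1/((E(-157, -147) - 37623)*(C(-49, 114) - 40288)) = 1/(((24 + 8*(-147)) - 37623)*(335 - 40288)) = 1/(((24 - 1176) - 37623)*(-39953)) = 1/((-1152 - 37623)*(-39953)) = 1/(-38775*(-39953)) = 1/1549177575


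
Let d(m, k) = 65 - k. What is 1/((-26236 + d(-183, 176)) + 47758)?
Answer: 1/21411 ≈ 4.6705e-5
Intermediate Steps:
1/((-26236 + d(-183, 176)) + 47758) = 1/((-26236 + (65 - 1*176)) + 47758) = 1/((-26236 + (65 - 176)) + 47758) = 1/((-26236 - 111) + 47758) = 1/(-26347 + 47758) = 1/21411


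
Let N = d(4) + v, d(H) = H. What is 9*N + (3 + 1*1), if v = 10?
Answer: 130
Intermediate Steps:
N = 14 (N = 4 + 10 = 14)
9*N + (3 + 1*1) = 9*14 + (3 + 1*1) = 126 + (3 + 1) = 126 + 4 = 130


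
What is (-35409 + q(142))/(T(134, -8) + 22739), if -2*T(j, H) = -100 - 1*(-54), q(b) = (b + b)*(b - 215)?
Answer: -56141/22762 ≈ -2.4664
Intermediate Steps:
q(b) = 2*b*(-215 + b) (q(b) = (2*b)*(-215 + b) = 2*b*(-215 + b))
T(j, H) = 23 (T(j, H) = -(-100 - 1*(-54))/2 = -(-100 + 54)/2 = -½*(-46) = 23)
(-35409 + q(142))/(T(134, -8) + 22739) = (-35409 + 2*142*(-215 + 142))/(23 + 22739) = (-35409 + 2*142*(-73))/22762 = (-35409 - 20732)*(1/22762) = -56141*1/22762 = -56141/22762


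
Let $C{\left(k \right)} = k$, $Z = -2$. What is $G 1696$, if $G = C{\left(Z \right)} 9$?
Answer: $-30528$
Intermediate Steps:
$G = -18$ ($G = \left(-2\right) 9 = -18$)
$G 1696 = \left(-18\right) 1696 = -30528$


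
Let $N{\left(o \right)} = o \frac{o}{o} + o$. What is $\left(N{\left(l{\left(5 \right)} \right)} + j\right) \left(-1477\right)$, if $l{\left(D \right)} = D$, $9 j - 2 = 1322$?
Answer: $- \frac{2088478}{9} \approx -2.3205 \cdot 10^{5}$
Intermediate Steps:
$j = \frac{1324}{9}$ ($j = \frac{2}{9} + \frac{1}{9} \cdot 1322 = \frac{2}{9} + \frac{1322}{9} = \frac{1324}{9} \approx 147.11$)
$N{\left(o \right)} = 2 o$ ($N{\left(o \right)} = o 1 + o = o + o = 2 o$)
$\left(N{\left(l{\left(5 \right)} \right)} + j\right) \left(-1477\right) = \left(2 \cdot 5 + \frac{1324}{9}\right) \left(-1477\right) = \left(10 + \frac{1324}{9}\right) \left(-1477\right) = \frac{1414}{9} \left(-1477\right) = - \frac{2088478}{9}$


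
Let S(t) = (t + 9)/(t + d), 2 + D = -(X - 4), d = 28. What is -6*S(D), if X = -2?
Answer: -39/16 ≈ -2.4375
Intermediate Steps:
D = 4 (D = -2 - (-2 - 4) = -2 - 1*(-6) = -2 + 6 = 4)
S(t) = (9 + t)/(28 + t) (S(t) = (t + 9)/(t + 28) = (9 + t)/(28 + t))
-6*S(D) = -6*(9 + 4)/(28 + 4) = -6*13/32 = -39/16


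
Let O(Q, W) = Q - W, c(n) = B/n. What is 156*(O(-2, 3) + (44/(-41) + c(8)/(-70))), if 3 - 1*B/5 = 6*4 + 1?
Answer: -526227/574 ≈ -916.77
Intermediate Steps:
B = -110 (B = 15 - 5*(6*4 + 1) = 15 - 5*(24 + 1) = 15 - 5*25 = 15 - 125 = -110)
c(n) = -110/n
156*(O(-2, 3) + (44/(-41) + c(8)/(-70))) = 156*((-2 - 1*3) + (44/(-41) - 110/8/(-70))) = 156*((-2 - 3) + (44*(-1/41) - 110*1/8*(-1/70))) = 156*(-5 + (-44/41 - 55/4*(-1/70))) = 156*(-5 + (-44/41 + 11/56)) = 156*(-5 - 2013/2296) = 156*(-13493/2296) = -526227/574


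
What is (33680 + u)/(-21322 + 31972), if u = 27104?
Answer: 30392/5325 ≈ 5.7074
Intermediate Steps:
(33680 + u)/(-21322 + 31972) = (33680 + 27104)/(-21322 + 31972) = 60784/10650 = 60784*(1/10650) = 30392/5325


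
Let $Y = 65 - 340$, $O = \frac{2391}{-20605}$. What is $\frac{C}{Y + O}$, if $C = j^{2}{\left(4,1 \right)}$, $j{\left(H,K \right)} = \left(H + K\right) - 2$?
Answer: $- \frac{185445}{5668766} \approx -0.032713$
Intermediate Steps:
$j{\left(H,K \right)} = -2 + H + K$
$O = - \frac{2391}{20605}$ ($O = 2391 \left(- \frac{1}{20605}\right) = - \frac{2391}{20605} \approx -0.11604$)
$C = 9$ ($C = \left(-2 + 4 + 1\right)^{2} = 3^{2} = 9$)
$Y = -275$ ($Y = 65 - 340 = -275$)
$\frac{C}{Y + O} = \frac{9}{-275 - \frac{2391}{20605}} = \frac{9}{- \frac{5668766}{20605}} = 9 \left(- \frac{20605}{5668766}\right) = - \frac{185445}{5668766}$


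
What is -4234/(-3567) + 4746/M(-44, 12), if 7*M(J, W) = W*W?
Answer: 228185/984 ≈ 231.90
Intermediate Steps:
M(J, W) = W²/7 (M(J, W) = (W*W)/7 = W²/7)
-4234/(-3567) + 4746/M(-44, 12) = -4234/(-3567) + 4746/(((⅐)*12²)) = -4234*(-1/3567) + 4746/(((⅐)*144)) = 146/123 + 4746/(144/7) = 146/123 + 4746*(7/144) = 146/123 + 5537/24 = 228185/984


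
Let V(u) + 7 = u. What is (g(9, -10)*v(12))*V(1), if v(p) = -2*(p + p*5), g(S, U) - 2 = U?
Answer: -6912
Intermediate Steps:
g(S, U) = 2 + U
V(u) = -7 + u
v(p) = -12*p (v(p) = -2*(p + 5*p) = -12*p)
(g(9, -10)*v(12))*V(1) = ((2 - 10)*(-12*12))*(-7 + 1) = -8*(-144)*(-6) = 1152*(-6) = -6912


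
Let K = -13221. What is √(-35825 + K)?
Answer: I*√49046 ≈ 221.46*I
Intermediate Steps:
√(-35825 + K) = √(-35825 - 13221) = √(-49046) = I*√49046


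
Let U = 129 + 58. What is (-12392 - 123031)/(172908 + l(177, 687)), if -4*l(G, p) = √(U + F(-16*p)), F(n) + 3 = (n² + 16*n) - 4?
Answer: -761486832/972020681 - 2202*√30162093/972020681 ≈ -0.79585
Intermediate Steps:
U = 187
F(n) = -7 + n² + 16*n (F(n) = -3 + ((n² + 16*n) - 4) = -3 + (-4 + n² + 16*n) = -7 + n² + 16*n)
l(G, p) = -√(180 - 256*p + 256*p²)/4 (l(G, p) = -√(187 + (-7 + (-16*p)² + 16*(-16*p)))/4 = -√(187 + (-7 + 256*p² - 256*p))/4 = -√(187 + (-7 - 256*p + 256*p²))/4 = -√(180 - 256*p + 256*p²)/4)
(-12392 - 123031)/(172908 + l(177, 687)) = (-12392 - 123031)/(172908 - √(45 - 64*687 + 64*687²)/2) = -135423/(172908 - √(45 - 43968 + 64*471969)/2) = -135423/(172908 - √(45 - 43968 + 30206016)/2) = -135423/(172908 - √30162093/2)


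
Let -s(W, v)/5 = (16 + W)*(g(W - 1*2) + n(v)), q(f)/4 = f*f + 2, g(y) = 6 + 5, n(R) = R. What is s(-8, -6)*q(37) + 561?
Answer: -1096239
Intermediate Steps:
g(y) = 11
q(f) = 8 + 4*f² (q(f) = 4*(f*f + 2) = 4*(f² + 2) = 4*(2 + f²) = 8 + 4*f²)
s(W, v) = -5*(11 + v)*(16 + W) (s(W, v) = -5*(16 + W)*(11 + v) = -5*(11 + v)*(16 + W))
s(-8, -6)*q(37) + 561 = (-880 - 80*(-6) - 55*(-8) - 5*(-8)*(-6))*(8 + 4*37²) + 561 = (-880 + 480 + 440 - 240)*(8 + 4*1369) + 561 = -200*(8 + 5476) + 561 = -200*5484 + 561 = -1096800 + 561 = -1096239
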